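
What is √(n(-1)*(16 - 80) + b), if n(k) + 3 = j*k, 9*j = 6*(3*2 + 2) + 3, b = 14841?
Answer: √138561/3 ≈ 124.08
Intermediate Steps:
j = 17/3 (j = (6*(3*2 + 2) + 3)/9 = (6*(6 + 2) + 3)/9 = (6*8 + 3)/9 = (48 + 3)/9 = (⅑)*51 = 17/3 ≈ 5.6667)
n(k) = -3 + 17*k/3
√(n(-1)*(16 - 80) + b) = √((-3 + (17/3)*(-1))*(16 - 80) + 14841) = √((-3 - 17/3)*(-64) + 14841) = √(-26/3*(-64) + 14841) = √(1664/3 + 14841) = √(46187/3) = √138561/3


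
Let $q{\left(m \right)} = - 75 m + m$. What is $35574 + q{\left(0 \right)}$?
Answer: $35574$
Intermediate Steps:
$q{\left(m \right)} = - 74 m$
$35574 + q{\left(0 \right)} = 35574 - 0 = 35574 + 0 = 35574$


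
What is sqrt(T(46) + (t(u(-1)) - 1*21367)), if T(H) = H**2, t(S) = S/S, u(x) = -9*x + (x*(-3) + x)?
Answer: 5*I*sqrt(770) ≈ 138.74*I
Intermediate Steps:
u(x) = -11*x (u(x) = -9*x + (-3*x + x) = -9*x - 2*x = -11*x)
t(S) = 1
sqrt(T(46) + (t(u(-1)) - 1*21367)) = sqrt(46**2 + (1 - 1*21367)) = sqrt(2116 + (1 - 21367)) = sqrt(2116 - 21366) = sqrt(-19250) = 5*I*sqrt(770)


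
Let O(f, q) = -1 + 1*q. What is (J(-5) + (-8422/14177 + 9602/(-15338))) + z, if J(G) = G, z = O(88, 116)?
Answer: 11826923335/108723413 ≈ 108.78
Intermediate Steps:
O(f, q) = -1 + q
z = 115 (z = -1 + 116 = 115)
(J(-5) + (-8422/14177 + 9602/(-15338))) + z = (-5 + (-8422/14177 + 9602/(-15338))) + 115 = (-5 + (-8422*1/14177 + 9602*(-1/15338))) + 115 = (-5 + (-8422/14177 - 4801/7669)) + 115 = (-5 - 132652095/108723413) + 115 = -676269160/108723413 + 115 = 11826923335/108723413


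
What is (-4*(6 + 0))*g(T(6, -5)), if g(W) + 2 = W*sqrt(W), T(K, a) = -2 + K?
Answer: -144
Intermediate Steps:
g(W) = -2 + W**(3/2) (g(W) = -2 + W*sqrt(W) = -2 + W**(3/2))
(-4*(6 + 0))*g(T(6, -5)) = (-4*(6 + 0))*(-2 + (-2 + 6)**(3/2)) = (-4*6)*(-2 + 4**(3/2)) = -24*(-2 + 8) = -24*6 = -144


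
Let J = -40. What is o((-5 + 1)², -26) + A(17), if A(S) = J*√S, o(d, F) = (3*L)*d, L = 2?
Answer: 96 - 40*√17 ≈ -68.924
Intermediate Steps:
o(d, F) = 6*d (o(d, F) = (3*2)*d = 6*d)
A(S) = -40*√S
o((-5 + 1)², -26) + A(17) = 6*(-5 + 1)² - 40*√17 = 6*(-4)² - 40*√17 = 6*16 - 40*√17 = 96 - 40*√17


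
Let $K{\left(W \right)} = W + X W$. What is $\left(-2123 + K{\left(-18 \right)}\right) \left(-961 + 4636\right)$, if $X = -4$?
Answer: $-7603575$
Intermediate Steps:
$K{\left(W \right)} = - 3 W$ ($K{\left(W \right)} = W - 4 W = - 3 W$)
$\left(-2123 + K{\left(-18 \right)}\right) \left(-961 + 4636\right) = \left(-2123 - -54\right) \left(-961 + 4636\right) = \left(-2123 + 54\right) 3675 = \left(-2069\right) 3675 = -7603575$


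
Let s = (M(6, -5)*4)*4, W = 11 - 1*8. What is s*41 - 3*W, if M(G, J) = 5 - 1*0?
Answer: 3271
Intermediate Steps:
W = 3 (W = 11 - 8 = 3)
M(G, J) = 5 (M(G, J) = 5 + 0 = 5)
s = 80 (s = (5*4)*4 = 20*4 = 80)
s*41 - 3*W = 80*41 - 3*3 = 3280 - 9 = 3271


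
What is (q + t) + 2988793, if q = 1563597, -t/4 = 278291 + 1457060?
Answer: -2389014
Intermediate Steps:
t = -6941404 (t = -4*(278291 + 1457060) = -4*1735351 = -6941404)
(q + t) + 2988793 = (1563597 - 6941404) + 2988793 = -5377807 + 2988793 = -2389014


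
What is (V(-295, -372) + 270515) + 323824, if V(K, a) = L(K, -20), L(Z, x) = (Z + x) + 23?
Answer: 594047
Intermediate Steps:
L(Z, x) = 23 + Z + x
V(K, a) = 3 + K (V(K, a) = 23 + K - 20 = 3 + K)
(V(-295, -372) + 270515) + 323824 = ((3 - 295) + 270515) + 323824 = (-292 + 270515) + 323824 = 270223 + 323824 = 594047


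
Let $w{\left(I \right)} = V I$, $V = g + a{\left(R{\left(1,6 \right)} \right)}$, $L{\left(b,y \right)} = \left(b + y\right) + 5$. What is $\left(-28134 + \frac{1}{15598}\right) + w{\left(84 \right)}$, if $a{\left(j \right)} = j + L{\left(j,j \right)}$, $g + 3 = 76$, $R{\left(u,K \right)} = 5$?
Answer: $- \frac{316982555}{15598} \approx -20322.0$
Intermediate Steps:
$L{\left(b,y \right)} = 5 + b + y$
$g = 73$ ($g = -3 + 76 = 73$)
$a{\left(j \right)} = 5 + 3 j$ ($a{\left(j \right)} = j + \left(5 + j + j\right) = j + \left(5 + 2 j\right) = 5 + 3 j$)
$V = 93$ ($V = 73 + \left(5 + 3 \cdot 5\right) = 73 + \left(5 + 15\right) = 73 + 20 = 93$)
$w{\left(I \right)} = 93 I$
$\left(-28134 + \frac{1}{15598}\right) + w{\left(84 \right)} = \left(-28134 + \frac{1}{15598}\right) + 93 \cdot 84 = \left(-28134 + \frac{1}{15598}\right) + 7812 = - \frac{438834131}{15598} + 7812 = - \frac{316982555}{15598}$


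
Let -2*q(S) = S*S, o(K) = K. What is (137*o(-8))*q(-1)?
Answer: 548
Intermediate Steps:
q(S) = -S²/2 (q(S) = -S*S/2 = -S²/2)
(137*o(-8))*q(-1) = (137*(-8))*(-½*(-1)²) = -(-548) = -1096*(-½) = 548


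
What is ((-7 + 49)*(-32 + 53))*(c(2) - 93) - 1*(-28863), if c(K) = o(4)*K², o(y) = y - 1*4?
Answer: -53163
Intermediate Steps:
o(y) = -4 + y (o(y) = y - 4 = -4 + y)
c(K) = 0 (c(K) = (-4 + 4)*K² = 0*K² = 0)
((-7 + 49)*(-32 + 53))*(c(2) - 93) - 1*(-28863) = ((-7 + 49)*(-32 + 53))*(0 - 93) - 1*(-28863) = (42*21)*(-93) + 28863 = 882*(-93) + 28863 = -82026 + 28863 = -53163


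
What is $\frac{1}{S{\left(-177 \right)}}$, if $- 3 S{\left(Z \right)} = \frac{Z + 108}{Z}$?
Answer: $- \frac{177}{23} \approx -7.6956$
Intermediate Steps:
$S{\left(Z \right)} = - \frac{108 + Z}{3 Z}$ ($S{\left(Z \right)} = - \frac{\left(Z + 108\right) \frac{1}{Z}}{3} = - \frac{\left(108 + Z\right) \frac{1}{Z}}{3} = - \frac{\frac{1}{Z} \left(108 + Z\right)}{3} = - \frac{108 + Z}{3 Z}$)
$\frac{1}{S{\left(-177 \right)}} = \frac{1}{\frac{1}{3} \frac{1}{-177} \left(-108 - -177\right)} = \frac{1}{\frac{1}{3} \left(- \frac{1}{177}\right) \left(-108 + 177\right)} = \frac{1}{\frac{1}{3} \left(- \frac{1}{177}\right) 69} = \frac{1}{- \frac{23}{177}} = - \frac{177}{23}$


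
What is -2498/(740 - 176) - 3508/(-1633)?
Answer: -1050361/460506 ≈ -2.2809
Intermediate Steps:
-2498/(740 - 176) - 3508/(-1633) = -2498/564 - 3508*(-1/1633) = -2498*1/564 + 3508/1633 = -1249/282 + 3508/1633 = -1050361/460506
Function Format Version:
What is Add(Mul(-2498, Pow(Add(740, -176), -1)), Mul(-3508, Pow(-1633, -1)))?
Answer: Rational(-1050361, 460506) ≈ -2.2809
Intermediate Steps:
Add(Mul(-2498, Pow(Add(740, -176), -1)), Mul(-3508, Pow(-1633, -1))) = Add(Mul(-2498, Pow(564, -1)), Mul(-3508, Rational(-1, 1633))) = Add(Mul(-2498, Rational(1, 564)), Rational(3508, 1633)) = Add(Rational(-1249, 282), Rational(3508, 1633)) = Rational(-1050361, 460506)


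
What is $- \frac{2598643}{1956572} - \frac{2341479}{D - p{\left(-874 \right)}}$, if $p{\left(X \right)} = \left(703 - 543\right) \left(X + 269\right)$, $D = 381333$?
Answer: $- \frac{5823769223507}{935501640076} \approx -6.2253$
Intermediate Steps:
$p{\left(X \right)} = 43040 + 160 X$ ($p{\left(X \right)} = 160 \left(269 + X\right) = 43040 + 160 X$)
$- \frac{2598643}{1956572} - \frac{2341479}{D - p{\left(-874 \right)}} = - \frac{2598643}{1956572} - \frac{2341479}{381333 - \left(43040 + 160 \left(-874\right)\right)} = \left(-2598643\right) \frac{1}{1956572} - \frac{2341479}{381333 - \left(43040 - 139840\right)} = - \frac{2598643}{1956572} - \frac{2341479}{381333 - -96800} = - \frac{2598643}{1956572} - \frac{2341479}{381333 + 96800} = - \frac{2598643}{1956572} - \frac{2341479}{478133} = - \frac{5823769223507}{935501640076}$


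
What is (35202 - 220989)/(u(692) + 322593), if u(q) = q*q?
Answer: -185787/801457 ≈ -0.23181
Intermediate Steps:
u(q) = q²
(35202 - 220989)/(u(692) + 322593) = (35202 - 220989)/(692² + 322593) = -185787/(478864 + 322593) = -185787/801457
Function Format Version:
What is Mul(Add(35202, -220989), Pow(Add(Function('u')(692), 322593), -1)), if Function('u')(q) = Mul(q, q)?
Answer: Rational(-185787, 801457) ≈ -0.23181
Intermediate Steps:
Function('u')(q) = Pow(q, 2)
Mul(Add(35202, -220989), Pow(Add(Function('u')(692), 322593), -1)) = Mul(Add(35202, -220989), Pow(Add(Pow(692, 2), 322593), -1)) = Mul(-185787, Pow(Add(478864, 322593), -1)) = Mul(-185787, Pow(801457, -1)) = Mul(-185787, Rational(1, 801457)) = Rational(-185787, 801457)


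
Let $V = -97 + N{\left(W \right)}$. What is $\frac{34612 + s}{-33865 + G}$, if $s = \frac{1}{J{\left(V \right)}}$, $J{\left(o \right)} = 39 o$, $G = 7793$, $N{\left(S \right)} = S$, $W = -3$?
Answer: $- \frac{134986799}{101680800} \approx -1.3276$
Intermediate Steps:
$V = -100$ ($V = -97 - 3 = -100$)
$s = - \frac{1}{3900}$ ($s = \frac{1}{39 \left(-100\right)} = \frac{1}{-3900} = - \frac{1}{3900} \approx -0.00025641$)
$\frac{34612 + s}{-33865 + G} = \frac{34612 - \frac{1}{3900}}{-33865 + 7793} = \frac{134986799}{3900 \left(-26072\right)} = \frac{134986799}{3900} \left(- \frac{1}{26072}\right) = - \frac{134986799}{101680800}$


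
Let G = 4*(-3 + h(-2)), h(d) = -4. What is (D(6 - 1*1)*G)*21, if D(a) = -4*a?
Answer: 11760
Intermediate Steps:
G = -28 (G = 4*(-3 - 4) = 4*(-7) = -28)
(D(6 - 1*1)*G)*21 = (-4*(6 - 1*1)*(-28))*21 = (-4*(6 - 1)*(-28))*21 = (-4*5*(-28))*21 = -20*(-28)*21 = 560*21 = 11760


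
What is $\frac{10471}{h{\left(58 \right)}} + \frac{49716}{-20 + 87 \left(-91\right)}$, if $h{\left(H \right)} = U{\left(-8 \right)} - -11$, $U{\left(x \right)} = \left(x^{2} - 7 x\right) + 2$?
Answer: $\frac{76496099}{1055621} \approx 72.465$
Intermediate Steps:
$U{\left(x \right)} = 2 + x^{2} - 7 x$
$h{\left(H \right)} = 133$ ($h{\left(H \right)} = \left(2 + \left(-8\right)^{2} - -56\right) - -11 = \left(2 + 64 + 56\right) + 11 = 122 + 11 = 133$)
$\frac{10471}{h{\left(58 \right)}} + \frac{49716}{-20 + 87 \left(-91\right)} = \frac{10471}{133} + \frac{49716}{-20 + 87 \left(-91\right)} = 10471 \cdot \frac{1}{133} + \frac{49716}{-20 - 7917} = \frac{10471}{133} + \frac{49716}{-7937} = \frac{10471}{133} + 49716 \left(- \frac{1}{7937}\right) = \frac{10471}{133} - \frac{49716}{7937} = \frac{76496099}{1055621}$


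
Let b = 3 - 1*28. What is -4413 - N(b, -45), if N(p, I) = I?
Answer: -4368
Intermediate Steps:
b = -25 (b = 3 - 28 = -25)
-4413 - N(b, -45) = -4413 - 1*(-45) = -4413 + 45 = -4368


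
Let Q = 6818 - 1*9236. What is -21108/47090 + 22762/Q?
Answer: -280725431/28465905 ≈ -9.8618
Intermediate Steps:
Q = -2418 (Q = 6818 - 9236 = -2418)
-21108/47090 + 22762/Q = -21108/47090 + 22762/(-2418) = -21108*1/47090 + 22762*(-1/2418) = -10554/23545 - 11381/1209 = -280725431/28465905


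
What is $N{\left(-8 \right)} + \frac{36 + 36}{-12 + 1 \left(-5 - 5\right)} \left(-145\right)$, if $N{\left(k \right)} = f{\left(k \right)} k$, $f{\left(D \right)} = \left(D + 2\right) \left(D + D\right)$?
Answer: $- \frac{3228}{11} \approx -293.45$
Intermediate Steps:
$f{\left(D \right)} = 2 D \left(2 + D\right)$ ($f{\left(D \right)} = \left(2 + D\right) 2 D = 2 D \left(2 + D\right)$)
$N{\left(k \right)} = 2 k^{2} \left(2 + k\right)$ ($N{\left(k \right)} = 2 k \left(2 + k\right) k = 2 k^{2} \left(2 + k\right)$)
$N{\left(-8 \right)} + \frac{36 + 36}{-12 + 1 \left(-5 - 5\right)} \left(-145\right) = 2 \left(-8\right)^{2} \left(2 - 8\right) + \frac{36 + 36}{-12 + 1 \left(-5 - 5\right)} \left(-145\right) = 2 \cdot 64 \left(-6\right) + \frac{72}{-12 + 1 \left(-10\right)} \left(-145\right) = -768 + \frac{72}{-12 - 10} \left(-145\right) = -768 + \frac{72}{-22} \left(-145\right) = -768 + 72 \left(- \frac{1}{22}\right) \left(-145\right) = -768 - - \frac{5220}{11} = -768 + \frac{5220}{11} = - \frac{3228}{11}$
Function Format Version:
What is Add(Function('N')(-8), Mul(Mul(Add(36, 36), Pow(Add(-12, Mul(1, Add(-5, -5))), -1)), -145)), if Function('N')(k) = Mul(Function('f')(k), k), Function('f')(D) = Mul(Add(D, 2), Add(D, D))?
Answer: Rational(-3228, 11) ≈ -293.45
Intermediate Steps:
Function('f')(D) = Mul(2, D, Add(2, D)) (Function('f')(D) = Mul(Add(2, D), Mul(2, D)) = Mul(2, D, Add(2, D)))
Function('N')(k) = Mul(2, Pow(k, 2), Add(2, k)) (Function('N')(k) = Mul(Mul(2, k, Add(2, k)), k) = Mul(2, Pow(k, 2), Add(2, k)))
Add(Function('N')(-8), Mul(Mul(Add(36, 36), Pow(Add(-12, Mul(1, Add(-5, -5))), -1)), -145)) = Add(Mul(2, Pow(-8, 2), Add(2, -8)), Mul(Mul(Add(36, 36), Pow(Add(-12, Mul(1, Add(-5, -5))), -1)), -145)) = Add(Mul(2, 64, -6), Mul(Mul(72, Pow(Add(-12, Mul(1, -10)), -1)), -145)) = Add(-768, Mul(Mul(72, Pow(Add(-12, -10), -1)), -145)) = Add(-768, Mul(Mul(72, Pow(-22, -1)), -145)) = Add(-768, Mul(Mul(72, Rational(-1, 22)), -145)) = Add(-768, Mul(Rational(-36, 11), -145)) = Add(-768, Rational(5220, 11)) = Rational(-3228, 11)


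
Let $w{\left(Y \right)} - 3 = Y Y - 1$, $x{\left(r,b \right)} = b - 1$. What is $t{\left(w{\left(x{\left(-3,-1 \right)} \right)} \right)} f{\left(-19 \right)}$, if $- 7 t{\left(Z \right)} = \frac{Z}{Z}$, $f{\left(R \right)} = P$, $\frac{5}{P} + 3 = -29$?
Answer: $\frac{5}{224} \approx 0.022321$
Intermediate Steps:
$x{\left(r,b \right)} = -1 + b$
$w{\left(Y \right)} = 2 + Y^{2}$ ($w{\left(Y \right)} = 3 + \left(Y Y - 1\right) = 3 + \left(Y^{2} - 1\right) = 3 + \left(-1 + Y^{2}\right) = 2 + Y^{2}$)
$P = - \frac{5}{32}$ ($P = \frac{5}{-3 - 29} = \frac{5}{-32} = 5 \left(- \frac{1}{32}\right) = - \frac{5}{32} \approx -0.15625$)
$f{\left(R \right)} = - \frac{5}{32}$
$t{\left(Z \right)} = - \frac{1}{7}$ ($t{\left(Z \right)} = - \frac{Z \frac{1}{Z}}{7} = \left(- \frac{1}{7}\right) 1 = - \frac{1}{7}$)
$t{\left(w{\left(x{\left(-3,-1 \right)} \right)} \right)} f{\left(-19 \right)} = \left(- \frac{1}{7}\right) \left(- \frac{5}{32}\right) = \frac{5}{224}$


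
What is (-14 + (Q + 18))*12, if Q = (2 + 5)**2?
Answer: 636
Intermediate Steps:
Q = 49 (Q = 7**2 = 49)
(-14 + (Q + 18))*12 = (-14 + (49 + 18))*12 = (-14 + 67)*12 = 53*12 = 636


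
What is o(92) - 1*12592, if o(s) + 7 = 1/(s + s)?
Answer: -2318215/184 ≈ -12599.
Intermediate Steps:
o(s) = -7 + 1/(2*s) (o(s) = -7 + 1/(s + s) = -7 + 1/(2*s))
o(92) - 1*12592 = (-7 + (½)/92) - 1*12592 = (-7 + (½)*(1/92)) - 12592 = (-7 + 1/184) - 12592 = -1287/184 - 12592 = -2318215/184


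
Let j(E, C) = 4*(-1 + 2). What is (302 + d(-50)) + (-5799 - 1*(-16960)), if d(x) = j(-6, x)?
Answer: 11467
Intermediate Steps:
j(E, C) = 4 (j(E, C) = 4*1 = 4)
d(x) = 4
(302 + d(-50)) + (-5799 - 1*(-16960)) = (302 + 4) + (-5799 - 1*(-16960)) = 306 + (-5799 + 16960) = 306 + 11161 = 11467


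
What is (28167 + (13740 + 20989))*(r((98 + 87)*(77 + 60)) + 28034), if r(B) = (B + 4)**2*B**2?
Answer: 25961470046940906942864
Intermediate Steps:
r(B) = B**2*(4 + B)**2 (r(B) = (4 + B)**2*B**2 = B**2*(4 + B)**2)
(28167 + (13740 + 20989))*(r((98 + 87)*(77 + 60)) + 28034) = (28167 + (13740 + 20989))*(((98 + 87)*(77 + 60))**2*(4 + (98 + 87)*(77 + 60))**2 + 28034) = (28167 + 34729)*((185*137)**2*(4 + 185*137)**2 + 28034) = 62896*(25345**2*(4 + 25345)**2 + 28034) = 62896*(642369025*25349**2 + 28034) = 62896*(642369025*642571801 + 28034) = 62896*(412768221300864025 + 28034) = 62896*412768221300892059 = 25961470046940906942864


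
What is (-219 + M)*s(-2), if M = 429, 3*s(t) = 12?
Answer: 840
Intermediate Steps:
s(t) = 4 (s(t) = (⅓)*12 = 4)
(-219 + M)*s(-2) = (-219 + 429)*4 = 210*4 = 840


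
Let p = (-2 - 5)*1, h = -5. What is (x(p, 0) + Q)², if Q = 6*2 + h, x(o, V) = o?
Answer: 0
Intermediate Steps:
p = -7 (p = -7*1 = -7)
Q = 7 (Q = 6*2 - 5 = 12 - 5 = 7)
(x(p, 0) + Q)² = (-7 + 7)² = 0² = 0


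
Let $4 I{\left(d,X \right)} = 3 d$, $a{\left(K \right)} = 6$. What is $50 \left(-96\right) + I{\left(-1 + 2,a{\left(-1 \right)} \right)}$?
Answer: $- \frac{19197}{4} \approx -4799.3$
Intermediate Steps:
$I{\left(d,X \right)} = \frac{3 d}{4}$
$50 \left(-96\right) + I{\left(-1 + 2,a{\left(-1 \right)} \right)} = 50 \left(-96\right) + \frac{3 \left(-1 + 2\right)}{4} = -4800 + \frac{3}{4} \cdot 1 = -4800 + \frac{3}{4} = - \frac{19197}{4}$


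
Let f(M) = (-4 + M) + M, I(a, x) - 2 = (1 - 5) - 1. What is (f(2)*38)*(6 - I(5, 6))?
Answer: 0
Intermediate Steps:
I(a, x) = -3 (I(a, x) = 2 + ((1 - 5) - 1) = 2 + (-4 - 1) = 2 - 5 = -3)
f(M) = -4 + 2*M
(f(2)*38)*(6 - I(5, 6)) = ((-4 + 2*2)*38)*(6 - 1*(-3)) = ((-4 + 4)*38)*(6 + 3) = (0*38)*9 = 0*9 = 0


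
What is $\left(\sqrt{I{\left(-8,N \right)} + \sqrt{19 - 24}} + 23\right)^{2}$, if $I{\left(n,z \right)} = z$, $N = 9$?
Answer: $\left(23 + \sqrt{9 + i \sqrt{5}}\right)^{2} \approx 677.04 + 19.25 i$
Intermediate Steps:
$\left(\sqrt{I{\left(-8,N \right)} + \sqrt{19 - 24}} + 23\right)^{2} = \left(\sqrt{9 + \sqrt{19 - 24}} + 23\right)^{2} = \left(\sqrt{9 + \sqrt{-5}} + 23\right)^{2} = \left(\sqrt{9 + i \sqrt{5}} + 23\right)^{2} = \left(23 + \sqrt{9 + i \sqrt{5}}\right)^{2}$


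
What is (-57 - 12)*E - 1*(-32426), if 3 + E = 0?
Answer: 32633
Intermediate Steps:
E = -3 (E = -3 + 0 = -3)
(-57 - 12)*E - 1*(-32426) = (-57 - 12)*(-3) - 1*(-32426) = -69*(-3) + 32426 = 207 + 32426 = 32633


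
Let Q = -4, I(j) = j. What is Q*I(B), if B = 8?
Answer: -32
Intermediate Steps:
Q*I(B) = -4*8 = -32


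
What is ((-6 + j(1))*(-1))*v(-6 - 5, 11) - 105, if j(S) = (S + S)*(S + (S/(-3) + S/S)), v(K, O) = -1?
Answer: -323/3 ≈ -107.67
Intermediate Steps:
j(S) = 2*S*(1 + 2*S/3) (j(S) = (2*S)*(S + (S*(-1/3) + 1)) = (2*S)*(S + (-S/3 + 1)) = (2*S)*(S + (1 - S/3)) = (2*S)*(1 + 2*S/3) = 2*S*(1 + 2*S/3))
((-6 + j(1))*(-1))*v(-6 - 5, 11) - 105 = ((-6 + (2/3)*1*(3 + 2*1))*(-1))*(-1) - 105 = ((-6 + (2/3)*1*(3 + 2))*(-1))*(-1) - 105 = ((-6 + (2/3)*1*5)*(-1))*(-1) - 105 = ((-6 + 10/3)*(-1))*(-1) - 105 = -8/3*(-1)*(-1) - 105 = (8/3)*(-1) - 105 = -8/3 - 105 = -323/3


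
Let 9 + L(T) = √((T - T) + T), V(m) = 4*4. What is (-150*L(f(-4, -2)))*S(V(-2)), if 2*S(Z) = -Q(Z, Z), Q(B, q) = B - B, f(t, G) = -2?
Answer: 0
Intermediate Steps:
V(m) = 16
Q(B, q) = 0
S(Z) = 0 (S(Z) = (-1*0)/2 = (½)*0 = 0)
L(T) = -9 + √T (L(T) = -9 + √((T - T) + T) = -9 + √(0 + T) = -9 + √T)
(-150*L(f(-4, -2)))*S(V(-2)) = -150*(-9 + √(-2))*0 = -150*(-9 + I*√2)*0 = (1350 - 150*I*√2)*0 = 0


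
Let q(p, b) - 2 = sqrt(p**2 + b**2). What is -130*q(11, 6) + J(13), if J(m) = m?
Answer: -247 - 130*sqrt(157) ≈ -1875.9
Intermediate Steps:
q(p, b) = 2 + sqrt(b**2 + p**2) (q(p, b) = 2 + sqrt(p**2 + b**2) = 2 + sqrt(b**2 + p**2))
-130*q(11, 6) + J(13) = -130*(2 + sqrt(6**2 + 11**2)) + 13 = -130*(2 + sqrt(36 + 121)) + 13 = -130*(2 + sqrt(157)) + 13 = (-260 - 130*sqrt(157)) + 13 = -247 - 130*sqrt(157)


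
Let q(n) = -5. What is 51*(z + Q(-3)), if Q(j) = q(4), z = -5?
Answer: -510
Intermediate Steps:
Q(j) = -5
51*(z + Q(-3)) = 51*(-5 - 5) = 51*(-10) = -510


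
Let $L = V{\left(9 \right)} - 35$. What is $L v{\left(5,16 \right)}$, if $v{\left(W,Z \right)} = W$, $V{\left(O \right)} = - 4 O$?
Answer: $-355$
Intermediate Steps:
$L = -71$ ($L = \left(-4\right) 9 - 35 = -36 - 35 = -71$)
$L v{\left(5,16 \right)} = \left(-71\right) 5 = -355$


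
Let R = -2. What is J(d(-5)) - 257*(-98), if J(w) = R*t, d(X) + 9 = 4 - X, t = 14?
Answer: 25158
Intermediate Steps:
d(X) = -5 - X (d(X) = -9 + (4 - X) = -5 - X)
J(w) = -28 (J(w) = -2*14 = -28)
J(d(-5)) - 257*(-98) = -28 - 257*(-98) = -28 + 25186 = 25158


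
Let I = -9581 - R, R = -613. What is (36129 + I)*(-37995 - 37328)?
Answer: -2045848003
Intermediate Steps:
I = -8968 (I = -9581 - 1*(-613) = -9581 + 613 = -8968)
(36129 + I)*(-37995 - 37328) = (36129 - 8968)*(-37995 - 37328) = 27161*(-75323) = -2045848003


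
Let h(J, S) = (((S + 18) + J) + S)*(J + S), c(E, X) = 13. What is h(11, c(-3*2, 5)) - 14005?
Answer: -12685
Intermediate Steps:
h(J, S) = (J + S)*(18 + J + 2*S) (h(J, S) = (((18 + S) + J) + S)*(J + S) = ((18 + J + S) + S)*(J + S) = (18 + J + 2*S)*(J + S) = (J + S)*(18 + J + 2*S))
h(11, c(-3*2, 5)) - 14005 = (11² + 2*13² + 18*11 + 18*13 + 3*11*13) - 14005 = (121 + 2*169 + 198 + 234 + 429) - 14005 = (121 + 338 + 198 + 234 + 429) - 14005 = 1320 - 14005 = -12685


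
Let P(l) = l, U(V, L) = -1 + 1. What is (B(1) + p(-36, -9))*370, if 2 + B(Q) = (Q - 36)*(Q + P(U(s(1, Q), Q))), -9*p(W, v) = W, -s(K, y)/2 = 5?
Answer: -12210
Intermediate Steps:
s(K, y) = -10 (s(K, y) = -2*5 = -10)
U(V, L) = 0
p(W, v) = -W/9
B(Q) = -2 + Q*(-36 + Q) (B(Q) = -2 + (Q - 36)*(Q + 0) = -2 + (-36 + Q)*Q = -2 + Q*(-36 + Q))
(B(1) + p(-36, -9))*370 = ((-2 + 1² - 36*1) - ⅑*(-36))*370 = ((-2 + 1 - 36) + 4)*370 = (-37 + 4)*370 = -33*370 = -12210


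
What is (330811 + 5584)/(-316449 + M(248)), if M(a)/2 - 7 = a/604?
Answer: -2673455/2514819 ≈ -1.0631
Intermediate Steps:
M(a) = 14 + a/302 (M(a) = 14 + 2*(a/604) = 14 + a/302)
(330811 + 5584)/(-316449 + M(248)) = (330811 + 5584)/(-316449 + (14 + (1/302)*248)) = 336395/(-316449 + (14 + 124/151)) = 336395/(-316449 + 2238/151) = 336395/(-47781561/151) = 336395*(-151/47781561) = -2673455/2514819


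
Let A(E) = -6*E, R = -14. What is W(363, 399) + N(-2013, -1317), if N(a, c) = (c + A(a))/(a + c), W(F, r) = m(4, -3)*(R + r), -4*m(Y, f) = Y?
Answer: -430937/1110 ≈ -388.23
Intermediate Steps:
m(Y, f) = -Y/4
W(F, r) = 14 - r (W(F, r) = (-¼*4)*(-14 + r) = -(-14 + r) = 14 - r)
N(a, c) = (c - 6*a)/(a + c)
W(363, 399) + N(-2013, -1317) = (14 - 1*399) + (-1317 - 6*(-2013))/(-2013 - 1317) = (14 - 399) + (-1317 + 12078)/(-3330) = -385 - 1/3330*10761 = -385 - 3587/1110 = -430937/1110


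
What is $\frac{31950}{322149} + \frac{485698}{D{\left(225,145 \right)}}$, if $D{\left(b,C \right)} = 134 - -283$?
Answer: $\frac{52160149384}{44778711} \approx 1164.8$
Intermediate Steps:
$D{\left(b,C \right)} = 417$ ($D{\left(b,C \right)} = 134 + 283 = 417$)
$\frac{31950}{322149} + \frac{485698}{D{\left(225,145 \right)}} = \frac{31950}{322149} + \frac{485698}{417} = 31950 \cdot \frac{1}{322149} + 485698 \cdot \frac{1}{417} = \frac{10650}{107383} + \frac{485698}{417} = \frac{52160149384}{44778711}$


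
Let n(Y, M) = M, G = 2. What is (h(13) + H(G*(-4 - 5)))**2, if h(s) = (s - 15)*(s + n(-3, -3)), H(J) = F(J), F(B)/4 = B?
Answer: 8464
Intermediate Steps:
F(B) = 4*B
H(J) = 4*J
h(s) = (-15 + s)*(-3 + s) (h(s) = (s - 15)*(s - 3) = (-15 + s)*(-3 + s))
(h(13) + H(G*(-4 - 5)))**2 = ((45 + 13**2 - 18*13) + 4*(2*(-4 - 5)))**2 = ((45 + 169 - 234) + 4*(2*(-9)))**2 = (-20 + 4*(-18))**2 = (-20 - 72)**2 = (-92)**2 = 8464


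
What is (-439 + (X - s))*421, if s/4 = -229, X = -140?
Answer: 141877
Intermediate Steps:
s = -916 (s = 4*(-229) = -916)
(-439 + (X - s))*421 = (-439 + (-140 - 1*(-916)))*421 = (-439 + (-140 + 916))*421 = (-439 + 776)*421 = 337*421 = 141877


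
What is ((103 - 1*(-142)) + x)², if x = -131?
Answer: 12996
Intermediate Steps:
((103 - 1*(-142)) + x)² = ((103 - 1*(-142)) - 131)² = ((103 + 142) - 131)² = (245 - 131)² = 114² = 12996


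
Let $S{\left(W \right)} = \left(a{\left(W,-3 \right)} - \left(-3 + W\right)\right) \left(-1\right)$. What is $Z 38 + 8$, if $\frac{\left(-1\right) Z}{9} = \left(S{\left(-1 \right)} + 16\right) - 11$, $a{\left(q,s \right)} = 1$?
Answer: $8$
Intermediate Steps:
$S{\left(W \right)} = -4 + W$ ($S{\left(W \right)} = \left(1 - \left(-3 + W\right)\right) \left(-1\right) = \left(4 - W\right) \left(-1\right) = -4 + W$)
$Z = 0$ ($Z = - 9 \left(\left(\left(-4 - 1\right) + 16\right) - 11\right) = - 9 \left(\left(-5 + 16\right) - 11\right) = - 9 \left(11 - 11\right) = \left(-9\right) 0 = 0$)
$Z 38 + 8 = 0 \cdot 38 + 8 = 0 + 8 = 8$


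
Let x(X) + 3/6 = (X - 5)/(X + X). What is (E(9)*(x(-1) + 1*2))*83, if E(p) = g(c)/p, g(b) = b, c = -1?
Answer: -83/2 ≈ -41.500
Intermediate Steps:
x(X) = -1/2 + (-5 + X)/(2*X) (x(X) = -1/2 + (X - 5)/(X + X) = -1/2 + (-5 + X)/((2*X)) = -1/2 + (-5 + X)*(1/(2*X)) = -1/2 + (-5 + X)/(2*X))
E(p) = -1/p
(E(9)*(x(-1) + 1*2))*83 = ((-1/9)*(-5/2/(-1) + 1*2))*83 = ((-1*1/9)*(-5/2*(-1) + 2))*83 = -(5/2 + 2)/9*83 = -1/9*9/2*83 = -1/2*83 = -83/2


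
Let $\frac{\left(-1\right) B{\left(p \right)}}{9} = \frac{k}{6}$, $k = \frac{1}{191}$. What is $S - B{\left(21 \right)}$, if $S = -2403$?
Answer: $- \frac{917943}{382} \approx -2403.0$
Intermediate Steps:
$k = \frac{1}{191} \approx 0.0052356$
$B{\left(p \right)} = - \frac{3}{382}$ ($B{\left(p \right)} = - 9 \frac{1}{191 \cdot 6} = - 9 \cdot \frac{1}{191} \cdot \frac{1}{6} = \left(-9\right) \frac{1}{1146} = - \frac{3}{382}$)
$S - B{\left(21 \right)} = -2403 - - \frac{3}{382} = -2403 + \frac{3}{382} = - \frac{917943}{382}$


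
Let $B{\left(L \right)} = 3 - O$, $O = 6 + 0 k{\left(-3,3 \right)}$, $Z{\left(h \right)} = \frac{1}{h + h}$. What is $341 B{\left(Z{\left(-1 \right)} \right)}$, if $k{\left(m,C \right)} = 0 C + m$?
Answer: $-1023$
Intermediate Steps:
$k{\left(m,C \right)} = m$ ($k{\left(m,C \right)} = 0 + m = m$)
$Z{\left(h \right)} = \frac{1}{2 h}$
$O = 6$ ($O = 6 + 0 \left(-3\right) = 6 + 0 = 6$)
$B{\left(L \right)} = -3$ ($B{\left(L \right)} = 3 - 6 = -3$)
$341 B{\left(Z{\left(-1 \right)} \right)} = 341 \left(-3\right) = -1023$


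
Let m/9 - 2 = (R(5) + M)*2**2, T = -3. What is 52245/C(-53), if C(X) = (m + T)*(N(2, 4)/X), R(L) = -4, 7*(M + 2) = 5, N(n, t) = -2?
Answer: -6460965/818 ≈ -7898.5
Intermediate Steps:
M = -9/7 (M = -2 + (1/7)*5 = -2 + 5/7 = -9/7 ≈ -1.2857)
m = -1206/7 (m = 18 + 9*((-4 - 9/7)*2**2) = 18 + 9*(-37/7*4) = 18 + 9*(-148/7) = 18 - 1332/7 = -1206/7 ≈ -172.29)
C(X) = 2454/(7*X) (C(X) = (-1206/7 - 3)*(-2/X) = -(-2454)/(7*X) = 2454/(7*X))
52245/C(-53) = 52245/(((2454/7)/(-53))) = 52245/(((2454/7)*(-1/53))) = 52245/(-2454/371) = 52245*(-371/2454) = -6460965/818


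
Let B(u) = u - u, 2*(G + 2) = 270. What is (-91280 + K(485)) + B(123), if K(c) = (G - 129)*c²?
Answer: 849620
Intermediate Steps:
G = 133 (G = -2 + (½)*270 = -2 + 135 = 133)
B(u) = 0
K(c) = 4*c² (K(c) = (133 - 129)*c² = 4*c²)
(-91280 + K(485)) + B(123) = (-91280 + 4*485²) + 0 = (-91280 + 4*235225) + 0 = (-91280 + 940900) + 0 = 849620 + 0 = 849620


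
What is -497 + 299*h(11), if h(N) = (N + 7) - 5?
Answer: 3390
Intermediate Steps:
h(N) = 2 + N (h(N) = (7 + N) - 5 = 2 + N)
-497 + 299*h(11) = -497 + 299*(2 + 11) = -497 + 299*13 = -497 + 3887 = 3390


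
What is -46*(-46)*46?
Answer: 97336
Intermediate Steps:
-46*(-46)*46 = 2116*46 = 97336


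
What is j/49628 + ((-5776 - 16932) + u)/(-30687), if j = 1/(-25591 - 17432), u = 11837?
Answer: 7737055363679/21840402746676 ≈ 0.35425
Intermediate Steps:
j = -1/43023 (j = 1/(-43023) = -1/43023 ≈ -2.3243e-5)
j/49628 + ((-5776 - 16932) + u)/(-30687) = -1/43023/49628 + ((-5776 - 16932) + 11837)/(-30687) = -1/43023*1/49628 + (-22708 + 11837)*(-1/30687) = -1/2135145444 - 10871*(-1/30687) = -1/2135145444 + 10871/30687 = 7737055363679/21840402746676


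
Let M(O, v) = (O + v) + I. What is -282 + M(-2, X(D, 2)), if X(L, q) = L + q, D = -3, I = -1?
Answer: -286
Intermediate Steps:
M(O, v) = -1 + O + v (M(O, v) = (O + v) - 1 = -1 + O + v)
-282 + M(-2, X(D, 2)) = -282 + (-1 - 2 + (-3 + 2)) = -282 + (-1 - 2 - 1) = -282 - 4 = -286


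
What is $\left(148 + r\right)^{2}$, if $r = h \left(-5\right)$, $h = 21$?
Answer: $1849$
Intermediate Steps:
$r = -105$ ($r = 21 \left(-5\right) = -105$)
$\left(148 + r\right)^{2} = \left(148 - 105\right)^{2} = 43^{2} = 1849$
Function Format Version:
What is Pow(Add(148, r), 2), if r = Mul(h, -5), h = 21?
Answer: 1849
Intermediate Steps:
r = -105 (r = Mul(21, -5) = -105)
Pow(Add(148, r), 2) = Pow(Add(148, -105), 2) = Pow(43, 2) = 1849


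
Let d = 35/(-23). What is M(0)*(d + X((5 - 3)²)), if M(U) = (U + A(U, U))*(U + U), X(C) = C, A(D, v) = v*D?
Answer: 0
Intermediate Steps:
A(D, v) = D*v
M(U) = 2*U*(U + U²) (M(U) = (U + U*U)*(U + U) = (U + U²)*(2*U) = 2*U*(U + U²))
d = -35/23 (d = 35*(-1/23) = -35/23 ≈ -1.5217)
M(0)*(d + X((5 - 3)²)) = (2*0²*(1 + 0))*(-35/23 + (5 - 3)²) = (2*0*1)*(-35/23 + 2²) = 0*(-35/23 + 4) = 0*(57/23) = 0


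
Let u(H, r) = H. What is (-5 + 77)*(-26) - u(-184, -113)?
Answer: -1688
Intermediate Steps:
(-5 + 77)*(-26) - u(-184, -113) = (-5 + 77)*(-26) - 1*(-184) = 72*(-26) + 184 = -1872 + 184 = -1688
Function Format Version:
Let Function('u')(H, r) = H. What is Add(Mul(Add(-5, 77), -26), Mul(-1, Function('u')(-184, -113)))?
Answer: -1688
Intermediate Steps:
Add(Mul(Add(-5, 77), -26), Mul(-1, Function('u')(-184, -113))) = Add(Mul(Add(-5, 77), -26), Mul(-1, -184)) = Add(Mul(72, -26), 184) = Add(-1872, 184) = -1688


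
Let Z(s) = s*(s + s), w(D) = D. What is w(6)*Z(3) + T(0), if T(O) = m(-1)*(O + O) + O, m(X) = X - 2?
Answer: 108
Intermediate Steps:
m(X) = -2 + X
Z(s) = 2*s² (Z(s) = s*(2*s) = 2*s²)
T(O) = -5*O (T(O) = (-2 - 1)*(O + O) + O = -6*O + O = -5*O)
w(6)*Z(3) + T(0) = 6*(2*3²) - 5*0 = 6*(2*9) + 0 = 6*18 + 0 = 108 + 0 = 108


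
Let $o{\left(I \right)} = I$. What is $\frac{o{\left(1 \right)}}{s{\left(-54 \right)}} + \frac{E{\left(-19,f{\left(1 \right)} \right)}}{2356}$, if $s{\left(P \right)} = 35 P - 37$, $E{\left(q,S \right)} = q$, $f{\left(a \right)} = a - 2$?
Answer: $- \frac{2051}{238948} \approx -0.0085835$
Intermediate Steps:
$f{\left(a \right)} = -2 + a$ ($f{\left(a \right)} = a - 2 = -2 + a$)
$s{\left(P \right)} = -37 + 35 P$
$\frac{o{\left(1 \right)}}{s{\left(-54 \right)}} + \frac{E{\left(-19,f{\left(1 \right)} \right)}}{2356} = 1 \frac{1}{-37 + 35 \left(-54\right)} - \frac{19}{2356} = 1 \frac{1}{-37 - 1890} - \frac{1}{124} = 1 \frac{1}{-1927} - \frac{1}{124} = 1 \left(- \frac{1}{1927}\right) - \frac{1}{124} = - \frac{1}{1927} - \frac{1}{124} = - \frac{2051}{238948}$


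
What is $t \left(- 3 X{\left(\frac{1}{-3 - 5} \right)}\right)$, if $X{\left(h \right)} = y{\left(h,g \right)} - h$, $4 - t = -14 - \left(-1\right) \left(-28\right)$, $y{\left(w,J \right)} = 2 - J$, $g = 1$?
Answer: $- \frac{621}{4} \approx -155.25$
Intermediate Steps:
$t = 46$ ($t = 4 - \left(-14 - \left(-1\right) \left(-28\right)\right) = 4 - \left(-14 - 28\right) = 4 - -42 = 4 + 42 = 46$)
$X{\left(h \right)} = 1 - h$ ($X{\left(h \right)} = \left(2 - 1\right) - h = 1 - h$)
$t \left(- 3 X{\left(\frac{1}{-3 - 5} \right)}\right) = 46 \left(- 3 \left(1 - \frac{1}{-3 - 5}\right)\right) = 46 \left(- 3 \left(1 - \frac{1}{-8}\right)\right) = 46 \left(- 3 \left(1 - - \frac{1}{8}\right)\right) = 46 \left(- 3 \left(1 + \frac{1}{8}\right)\right) = 46 \left(\left(-3\right) \frac{9}{8}\right) = 46 \left(- \frac{27}{8}\right) = - \frac{621}{4}$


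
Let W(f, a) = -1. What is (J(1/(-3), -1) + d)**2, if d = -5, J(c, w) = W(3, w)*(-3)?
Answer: 4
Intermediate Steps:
J(c, w) = 3 (J(c, w) = -1*(-3) = 3)
(J(1/(-3), -1) + d)**2 = (3 - 5)**2 = (-2)**2 = 4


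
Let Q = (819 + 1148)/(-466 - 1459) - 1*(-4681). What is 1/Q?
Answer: 275/1286994 ≈ 0.00021368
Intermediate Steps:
Q = 1286994/275 (Q = 1967/(-1925) + 4681 = 1967*(-1/1925) + 4681 = -281/275 + 4681 = 1286994/275 ≈ 4680.0)
1/Q = 1/(1286994/275) = 275/1286994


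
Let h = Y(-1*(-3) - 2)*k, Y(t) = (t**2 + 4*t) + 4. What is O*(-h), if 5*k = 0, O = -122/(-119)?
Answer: 0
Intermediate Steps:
Y(t) = 4 + t**2 + 4*t
O = 122/119 (O = -122*(-1/119) = 122/119 ≈ 1.0252)
k = 0 (k = (1/5)*0 = 0)
h = 0 (h = (4 + (-1*(-3) - 2)**2 + 4*(-1*(-3) - 2))*0 = (4 + (3 - 2)**2 + 4*(3 - 2))*0 = (4 + 1**2 + 4*1)*0 = (4 + 1 + 4)*0 = 9*0 = 0)
O*(-h) = 122*(-1*0)/119 = (122/119)*0 = 0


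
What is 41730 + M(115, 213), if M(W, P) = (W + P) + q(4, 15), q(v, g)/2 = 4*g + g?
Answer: 42208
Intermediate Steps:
q(v, g) = 10*g (q(v, g) = 2*(4*g + g) = 2*(5*g) = 10*g)
M(W, P) = 150 + P + W (M(W, P) = (W + P) + 10*15 = (P + W) + 150 = 150 + P + W)
41730 + M(115, 213) = 41730 + (150 + 213 + 115) = 41730 + 478 = 42208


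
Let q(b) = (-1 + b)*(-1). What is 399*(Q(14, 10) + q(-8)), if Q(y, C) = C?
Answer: 7581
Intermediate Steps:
q(b) = 1 - b
399*(Q(14, 10) + q(-8)) = 399*(10 + (1 - 1*(-8))) = 399*(10 + (1 + 8)) = 399*(10 + 9) = 399*19 = 7581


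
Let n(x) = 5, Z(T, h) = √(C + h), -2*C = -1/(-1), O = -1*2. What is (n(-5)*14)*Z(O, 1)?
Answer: 35*√2 ≈ 49.497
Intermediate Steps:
O = -2
C = -½ (C = -(-1)/(2*(-1)) = -(-1)*(-1)/2 = -½*1 = -½ ≈ -0.50000)
Z(T, h) = √(-½ + h)
(n(-5)*14)*Z(O, 1) = (5*14)*(√(-2 + 4*1)/2) = 70*(√(-2 + 4)/2) = 70*(√2/2) = 35*√2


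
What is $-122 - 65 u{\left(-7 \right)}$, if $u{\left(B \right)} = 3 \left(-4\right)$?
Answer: $658$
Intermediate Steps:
$u{\left(B \right)} = -12$
$-122 - 65 u{\left(-7 \right)} = -122 - -780 = -122 + 780 = 658$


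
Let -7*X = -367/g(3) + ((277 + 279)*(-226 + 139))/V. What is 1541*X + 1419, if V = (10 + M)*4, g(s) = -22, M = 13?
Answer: 17478061/154 ≈ 1.1349e+5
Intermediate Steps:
V = 92 (V = (10 + 13)*4 = 23*4 = 92)
X = 257605/3542 (X = -(-367/(-22) + ((277 + 279)*(-226 + 139))/92)/7 = -(-367*(-1/22) + (556*(-87))*(1/92))/7 = -(367/22 - 48372*1/92)/7 = -(367/22 - 12093/23)/7 = -⅐*(-257605/506) = 257605/3542 ≈ 72.729)
1541*X + 1419 = 1541*(257605/3542) + 1419 = 17259535/154 + 1419 = 17478061/154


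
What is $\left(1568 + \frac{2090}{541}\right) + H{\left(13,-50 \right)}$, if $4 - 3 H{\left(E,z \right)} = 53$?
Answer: $\frac{2524625}{1623} \approx 1555.5$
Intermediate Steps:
$H{\left(E,z \right)} = - \frac{49}{3}$ ($H{\left(E,z \right)} = \frac{4}{3} - \frac{53}{3} = - \frac{49}{3}$)
$\left(1568 + \frac{2090}{541}\right) + H{\left(13,-50 \right)} = \left(1568 + \frac{2090}{541}\right) - \frac{49}{3} = \frac{850378}{541} - \frac{49}{3} = \frac{2524625}{1623}$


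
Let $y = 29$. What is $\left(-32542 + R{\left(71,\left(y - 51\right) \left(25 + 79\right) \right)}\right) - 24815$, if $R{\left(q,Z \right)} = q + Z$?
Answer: $-59574$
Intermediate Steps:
$R{\left(q,Z \right)} = Z + q$
$\left(-32542 + R{\left(71,\left(y - 51\right) \left(25 + 79\right) \right)}\right) - 24815 = \left(-32542 + \left(\left(29 - 51\right) \left(25 + 79\right) + 71\right)\right) - 24815 = \left(-32542 + \left(\left(-22\right) 104 + 71\right)\right) - 24815 = \left(-32542 + \left(-2288 + 71\right)\right) - 24815 = \left(-32542 - 2217\right) - 24815 = -34759 - 24815 = -59574$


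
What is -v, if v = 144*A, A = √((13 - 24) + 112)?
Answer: -144*√101 ≈ -1447.2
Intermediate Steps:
A = √101 (A = √(-11 + 112) = √101 ≈ 10.050)
v = 144*√101 ≈ 1447.2
-v = -144*√101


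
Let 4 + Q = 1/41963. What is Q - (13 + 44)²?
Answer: -136505638/41963 ≈ -3253.0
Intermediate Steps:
Q = -167851/41963 (Q = -4 + 1/41963 = -167851/41963 ≈ -4.0000)
Q - (13 + 44)² = -167851/41963 - (13 + 44)² = -167851/41963 - 1*57² = -167851/41963 - 1*3249 = -167851/41963 - 3249 = -136505638/41963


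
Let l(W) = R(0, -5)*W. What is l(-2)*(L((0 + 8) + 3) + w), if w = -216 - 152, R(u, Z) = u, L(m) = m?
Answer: 0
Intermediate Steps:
w = -368
l(W) = 0 (l(W) = 0*W = 0)
l(-2)*(L((0 + 8) + 3) + w) = 0*(((0 + 8) + 3) - 368) = 0*((8 + 3) - 368) = 0*(11 - 368) = 0*(-357) = 0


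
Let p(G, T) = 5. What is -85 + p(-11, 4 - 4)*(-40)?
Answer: -285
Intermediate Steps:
-85 + p(-11, 4 - 4)*(-40) = -85 + 5*(-40) = -85 - 200 = -285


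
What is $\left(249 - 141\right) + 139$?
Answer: $247$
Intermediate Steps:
$\left(249 - 141\right) + 139 = 108 + 139 = 247$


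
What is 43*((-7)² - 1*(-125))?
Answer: 7482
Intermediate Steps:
43*((-7)² - 1*(-125)) = 43*(49 + 125) = 43*174 = 7482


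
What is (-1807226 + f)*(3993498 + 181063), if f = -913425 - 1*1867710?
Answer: -19154392884521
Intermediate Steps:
f = -2781135 (f = -913425 - 1867710 = -2781135)
(-1807226 + f)*(3993498 + 181063) = (-1807226 - 2781135)*(3993498 + 181063) = -4588361*4174561 = -19154392884521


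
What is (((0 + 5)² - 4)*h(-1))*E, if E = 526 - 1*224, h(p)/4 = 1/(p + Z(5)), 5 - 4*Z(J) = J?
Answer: -25368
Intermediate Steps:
Z(J) = 5/4 - J/4
h(p) = 4/p (h(p) = 4/(p + (5/4 - ¼*5)) = 4/(p + (5/4 - 5/4)) = 4/(p + 0) = 4/p)
E = 302 (E = 526 - 224 = 302)
(((0 + 5)² - 4)*h(-1))*E = (((0 + 5)² - 4)*(4/(-1)))*302 = ((5² - 4)*(4*(-1)))*302 = ((25 - 4)*(-4))*302 = (21*(-4))*302 = -84*302 = -25368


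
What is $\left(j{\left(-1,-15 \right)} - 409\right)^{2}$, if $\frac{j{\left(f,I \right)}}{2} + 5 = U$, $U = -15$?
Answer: $201601$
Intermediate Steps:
$j{\left(f,I \right)} = -40$ ($j{\left(f,I \right)} = -10 + 2 \left(-15\right) = -10 - 30 = -40$)
$\left(j{\left(-1,-15 \right)} - 409\right)^{2} = \left(-40 - 409\right)^{2} = \left(-449\right)^{2} = 201601$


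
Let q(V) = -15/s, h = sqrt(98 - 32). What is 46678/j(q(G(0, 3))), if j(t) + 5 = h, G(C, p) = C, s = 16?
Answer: 233390/41 + 46678*sqrt(66)/41 ≈ 14942.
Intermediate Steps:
h = sqrt(66) ≈ 8.1240
q(V) = -15/16
j(t) = -5 + sqrt(66)
46678/j(q(G(0, 3))) = 46678/(-5 + sqrt(66))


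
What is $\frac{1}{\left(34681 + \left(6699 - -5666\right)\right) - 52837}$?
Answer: $- \frac{1}{5791} \approx -0.00017268$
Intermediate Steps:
$\frac{1}{\left(34681 + \left(6699 - -5666\right)\right) - 52837} = \frac{1}{\left(34681 + \left(6699 + 5666\right)\right) - 52837} = \frac{1}{\left(34681 + 12365\right) - 52837} = \frac{1}{47046 - 52837} = \frac{1}{-5791} = - \frac{1}{5791}$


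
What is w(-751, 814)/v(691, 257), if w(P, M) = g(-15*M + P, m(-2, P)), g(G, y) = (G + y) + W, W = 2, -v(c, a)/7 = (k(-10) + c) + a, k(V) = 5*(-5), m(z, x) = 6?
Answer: 12953/6461 ≈ 2.0048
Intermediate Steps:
k(V) = -25
v(c, a) = 175 - 7*a - 7*c (v(c, a) = -7*((-25 + c) + a) = -7*(-25 + a + c) = 175 - 7*a - 7*c)
g(G, y) = 2 + G + y (g(G, y) = (G + y) + 2 = 2 + G + y)
w(P, M) = 8 + P - 15*M (w(P, M) = 2 + (-15*M + P) + 6 = 2 + (P - 15*M) + 6 = 8 + P - 15*M)
w(-751, 814)/v(691, 257) = (8 - 751 - 15*814)/(175 - 7*257 - 7*691) = (8 - 751 - 12210)/(175 - 1799 - 4837) = -12953/(-6461) = -12953*(-1/6461) = 12953/6461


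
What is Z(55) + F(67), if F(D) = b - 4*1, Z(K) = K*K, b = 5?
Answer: 3026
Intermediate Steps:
Z(K) = K²
F(D) = 1 (F(D) = 5 - 4*1 = 5 - 4 = 1)
Z(55) + F(67) = 55² + 1 = 3025 + 1 = 3026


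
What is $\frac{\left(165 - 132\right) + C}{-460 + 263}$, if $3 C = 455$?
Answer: $- \frac{554}{591} \approx -0.93739$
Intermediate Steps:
$C = \frac{455}{3}$ ($C = \frac{1}{3} \cdot 455 = \frac{455}{3} \approx 151.67$)
$\frac{\left(165 - 132\right) + C}{-460 + 263} = \frac{\left(165 - 132\right) + \frac{455}{3}}{-460 + 263} = \frac{33 + \frac{455}{3}}{-197} = \frac{554}{3} \left(- \frac{1}{197}\right) = - \frac{554}{591}$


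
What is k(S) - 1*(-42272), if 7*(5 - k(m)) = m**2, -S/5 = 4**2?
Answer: 289539/7 ≈ 41363.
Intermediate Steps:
S = -80 (S = -5*4**2 = -5*16 = -80)
k(m) = 5 - m**2/7
k(S) - 1*(-42272) = (5 - 1/7*(-80)**2) - 1*(-42272) = (5 - 1/7*6400) + 42272 = (5 - 6400/7) + 42272 = -6365/7 + 42272 = 289539/7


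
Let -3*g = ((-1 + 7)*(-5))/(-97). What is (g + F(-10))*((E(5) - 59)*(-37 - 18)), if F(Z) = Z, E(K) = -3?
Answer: -3341800/97 ≈ -34452.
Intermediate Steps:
g = -10/97 (g = -(-1 + 7)*(-5)/(3*(-97)) = -6*(-5)*(-1)/(3*97) = -(-10)*(-1)/97 = -⅓*30/97 = -10/97 ≈ -0.10309)
(g + F(-10))*((E(5) - 59)*(-37 - 18)) = (-10/97 - 10)*((-3 - 59)*(-37 - 18)) = -(-60760)*(-55)/97 = -980/97*3410 = -3341800/97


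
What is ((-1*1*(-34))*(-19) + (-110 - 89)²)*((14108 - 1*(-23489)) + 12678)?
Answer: 1958462625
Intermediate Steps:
((-1*1*(-34))*(-19) + (-110 - 89)²)*((14108 - 1*(-23489)) + 12678) = (-1*(-34)*(-19) + (-199)²)*((14108 + 23489) + 12678) = (34*(-19) + 39601)*(37597 + 12678) = (-646 + 39601)*50275 = 38955*50275 = 1958462625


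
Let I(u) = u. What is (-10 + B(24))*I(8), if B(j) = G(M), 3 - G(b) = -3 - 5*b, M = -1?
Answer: -72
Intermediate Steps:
G(b) = 6 + 5*b (G(b) = 3 - (-3 - 5*b) = 3 + (3 + 5*b) = 6 + 5*b)
B(j) = 1 (B(j) = 6 + 5*(-1) = 6 - 5 = 1)
(-10 + B(24))*I(8) = (-10 + 1)*8 = -9*8 = -72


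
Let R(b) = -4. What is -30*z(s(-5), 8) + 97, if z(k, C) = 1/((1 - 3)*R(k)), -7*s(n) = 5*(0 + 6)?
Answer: 373/4 ≈ 93.250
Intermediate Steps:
s(n) = -30/7 (s(n) = -5*(0 + 6)/7 = -5*6/7 = -1/7*30 = -30/7)
z(k, C) = 1/8 (z(k, C) = 1/((1 - 3)*(-4)) = -1/4/(-2) = -1/2*(-1/4) = 1/8)
-30*z(s(-5), 8) + 97 = -30*1/8 + 97 = -15/4 + 97 = 373/4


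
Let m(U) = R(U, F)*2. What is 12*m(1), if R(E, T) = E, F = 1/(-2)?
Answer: 24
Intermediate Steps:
F = -½ ≈ -0.50000
m(U) = 2*U (m(U) = U*2 = 2*U)
12*m(1) = 12*(2*1) = 12*2 = 24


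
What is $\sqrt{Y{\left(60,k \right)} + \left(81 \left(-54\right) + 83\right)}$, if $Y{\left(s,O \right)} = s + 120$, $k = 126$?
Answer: $i \sqrt{4111} \approx 64.117 i$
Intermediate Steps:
$Y{\left(s,O \right)} = 120 + s$
$\sqrt{Y{\left(60,k \right)} + \left(81 \left(-54\right) + 83\right)} = \sqrt{\left(120 + 60\right) + \left(81 \left(-54\right) + 83\right)} = \sqrt{180 + \left(-4374 + 83\right)} = \sqrt{180 - 4291} = \sqrt{-4111} = i \sqrt{4111}$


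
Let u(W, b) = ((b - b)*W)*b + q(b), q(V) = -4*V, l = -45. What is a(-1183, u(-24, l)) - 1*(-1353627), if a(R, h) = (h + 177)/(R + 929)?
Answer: 343820901/254 ≈ 1.3536e+6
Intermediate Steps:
u(W, b) = -4*b (u(W, b) = ((b - b)*W)*b - 4*b = (0*W)*b - 4*b = 0*b - 4*b = 0 - 4*b = -4*b)
a(R, h) = (177 + h)/(929 + R)
a(-1183, u(-24, l)) - 1*(-1353627) = (177 - 4*(-45))/(929 - 1183) - 1*(-1353627) = (177 + 180)/(-254) + 1353627 = -1/254*357 + 1353627 = -357/254 + 1353627 = 343820901/254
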